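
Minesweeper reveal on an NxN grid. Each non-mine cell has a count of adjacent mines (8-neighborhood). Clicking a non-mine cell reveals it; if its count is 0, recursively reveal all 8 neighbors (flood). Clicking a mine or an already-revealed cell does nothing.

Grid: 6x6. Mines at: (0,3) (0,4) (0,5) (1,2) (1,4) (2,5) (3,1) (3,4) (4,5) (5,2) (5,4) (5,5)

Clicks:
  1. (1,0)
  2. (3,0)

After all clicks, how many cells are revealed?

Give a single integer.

Click 1 (1,0) count=0: revealed 6 new [(0,0) (0,1) (1,0) (1,1) (2,0) (2,1)] -> total=6
Click 2 (3,0) count=1: revealed 1 new [(3,0)] -> total=7

Answer: 7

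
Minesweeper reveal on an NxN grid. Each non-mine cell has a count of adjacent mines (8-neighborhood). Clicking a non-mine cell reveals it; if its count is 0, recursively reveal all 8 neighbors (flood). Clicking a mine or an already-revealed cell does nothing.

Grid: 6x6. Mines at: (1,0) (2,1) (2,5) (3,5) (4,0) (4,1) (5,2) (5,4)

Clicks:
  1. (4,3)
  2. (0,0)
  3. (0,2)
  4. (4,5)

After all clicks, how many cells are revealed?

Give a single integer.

Click 1 (4,3) count=2: revealed 1 new [(4,3)] -> total=1
Click 2 (0,0) count=1: revealed 1 new [(0,0)] -> total=2
Click 3 (0,2) count=0: revealed 18 new [(0,1) (0,2) (0,3) (0,4) (0,5) (1,1) (1,2) (1,3) (1,4) (1,5) (2,2) (2,3) (2,4) (3,2) (3,3) (3,4) (4,2) (4,4)] -> total=20
Click 4 (4,5) count=2: revealed 1 new [(4,5)] -> total=21

Answer: 21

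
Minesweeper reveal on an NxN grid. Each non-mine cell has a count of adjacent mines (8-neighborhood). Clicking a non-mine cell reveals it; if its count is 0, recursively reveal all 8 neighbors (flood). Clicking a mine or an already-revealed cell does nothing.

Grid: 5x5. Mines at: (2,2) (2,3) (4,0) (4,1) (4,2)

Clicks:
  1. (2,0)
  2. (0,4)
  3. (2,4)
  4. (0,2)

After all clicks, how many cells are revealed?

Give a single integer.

Answer: 15

Derivation:
Click 1 (2,0) count=0: revealed 14 new [(0,0) (0,1) (0,2) (0,3) (0,4) (1,0) (1,1) (1,2) (1,3) (1,4) (2,0) (2,1) (3,0) (3,1)] -> total=14
Click 2 (0,4) count=0: revealed 0 new [(none)] -> total=14
Click 3 (2,4) count=1: revealed 1 new [(2,4)] -> total=15
Click 4 (0,2) count=0: revealed 0 new [(none)] -> total=15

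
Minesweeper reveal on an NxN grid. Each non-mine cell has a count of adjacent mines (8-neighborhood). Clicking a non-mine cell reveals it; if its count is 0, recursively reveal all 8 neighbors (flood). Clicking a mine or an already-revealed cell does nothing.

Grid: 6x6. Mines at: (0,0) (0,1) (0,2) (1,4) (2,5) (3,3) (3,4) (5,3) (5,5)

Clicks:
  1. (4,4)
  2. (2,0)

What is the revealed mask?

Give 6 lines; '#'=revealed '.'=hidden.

Answer: ......
###...
###...
###...
###.#.
###...

Derivation:
Click 1 (4,4) count=4: revealed 1 new [(4,4)] -> total=1
Click 2 (2,0) count=0: revealed 15 new [(1,0) (1,1) (1,2) (2,0) (2,1) (2,2) (3,0) (3,1) (3,2) (4,0) (4,1) (4,2) (5,0) (5,1) (5,2)] -> total=16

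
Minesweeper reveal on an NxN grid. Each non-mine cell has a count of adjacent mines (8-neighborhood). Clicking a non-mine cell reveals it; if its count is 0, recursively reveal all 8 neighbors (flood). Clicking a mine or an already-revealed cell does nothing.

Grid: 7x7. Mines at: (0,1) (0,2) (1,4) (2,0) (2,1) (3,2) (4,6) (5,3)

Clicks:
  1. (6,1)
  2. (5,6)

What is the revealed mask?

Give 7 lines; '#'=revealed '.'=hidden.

Click 1 (6,1) count=0: revealed 11 new [(3,0) (3,1) (4,0) (4,1) (4,2) (5,0) (5,1) (5,2) (6,0) (6,1) (6,2)] -> total=11
Click 2 (5,6) count=1: revealed 1 new [(5,6)] -> total=12

Answer: .......
.......
.......
##.....
###....
###...#
###....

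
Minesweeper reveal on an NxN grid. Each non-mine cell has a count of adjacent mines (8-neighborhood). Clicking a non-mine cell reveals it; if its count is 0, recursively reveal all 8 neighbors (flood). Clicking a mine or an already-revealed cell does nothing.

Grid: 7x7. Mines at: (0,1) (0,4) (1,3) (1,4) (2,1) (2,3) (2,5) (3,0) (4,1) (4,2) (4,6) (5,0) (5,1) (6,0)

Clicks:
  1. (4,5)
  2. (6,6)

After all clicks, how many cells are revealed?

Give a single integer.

Click 1 (4,5) count=1: revealed 1 new [(4,5)] -> total=1
Click 2 (6,6) count=0: revealed 15 new [(3,3) (3,4) (3,5) (4,3) (4,4) (5,2) (5,3) (5,4) (5,5) (5,6) (6,2) (6,3) (6,4) (6,5) (6,6)] -> total=16

Answer: 16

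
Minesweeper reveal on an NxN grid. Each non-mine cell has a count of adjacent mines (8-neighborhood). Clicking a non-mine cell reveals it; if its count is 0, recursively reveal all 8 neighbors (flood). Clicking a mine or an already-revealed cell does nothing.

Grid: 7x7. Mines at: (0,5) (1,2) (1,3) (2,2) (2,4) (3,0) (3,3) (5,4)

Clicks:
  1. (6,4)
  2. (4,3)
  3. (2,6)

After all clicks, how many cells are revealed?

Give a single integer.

Click 1 (6,4) count=1: revealed 1 new [(6,4)] -> total=1
Click 2 (4,3) count=2: revealed 1 new [(4,3)] -> total=2
Click 3 (2,6) count=0: revealed 12 new [(1,5) (1,6) (2,5) (2,6) (3,5) (3,6) (4,5) (4,6) (5,5) (5,6) (6,5) (6,6)] -> total=14

Answer: 14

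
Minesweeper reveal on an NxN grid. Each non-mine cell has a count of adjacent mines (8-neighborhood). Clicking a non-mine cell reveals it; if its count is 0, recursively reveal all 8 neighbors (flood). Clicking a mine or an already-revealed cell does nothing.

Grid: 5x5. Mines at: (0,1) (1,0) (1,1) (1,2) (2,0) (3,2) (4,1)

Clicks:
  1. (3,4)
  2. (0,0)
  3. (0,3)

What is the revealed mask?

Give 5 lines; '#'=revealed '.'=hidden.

Answer: #..##
...##
...##
...##
...##

Derivation:
Click 1 (3,4) count=0: revealed 10 new [(0,3) (0,4) (1,3) (1,4) (2,3) (2,4) (3,3) (3,4) (4,3) (4,4)] -> total=10
Click 2 (0,0) count=3: revealed 1 new [(0,0)] -> total=11
Click 3 (0,3) count=1: revealed 0 new [(none)] -> total=11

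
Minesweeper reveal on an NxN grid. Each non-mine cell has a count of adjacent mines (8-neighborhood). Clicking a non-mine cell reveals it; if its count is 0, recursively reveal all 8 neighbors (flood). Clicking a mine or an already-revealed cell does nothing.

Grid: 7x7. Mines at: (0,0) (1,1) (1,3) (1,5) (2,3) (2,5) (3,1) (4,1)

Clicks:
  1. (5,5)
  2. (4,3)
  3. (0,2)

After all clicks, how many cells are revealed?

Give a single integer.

Click 1 (5,5) count=0: revealed 24 new [(3,2) (3,3) (3,4) (3,5) (3,6) (4,2) (4,3) (4,4) (4,5) (4,6) (5,0) (5,1) (5,2) (5,3) (5,4) (5,5) (5,6) (6,0) (6,1) (6,2) (6,3) (6,4) (6,5) (6,6)] -> total=24
Click 2 (4,3) count=0: revealed 0 new [(none)] -> total=24
Click 3 (0,2) count=2: revealed 1 new [(0,2)] -> total=25

Answer: 25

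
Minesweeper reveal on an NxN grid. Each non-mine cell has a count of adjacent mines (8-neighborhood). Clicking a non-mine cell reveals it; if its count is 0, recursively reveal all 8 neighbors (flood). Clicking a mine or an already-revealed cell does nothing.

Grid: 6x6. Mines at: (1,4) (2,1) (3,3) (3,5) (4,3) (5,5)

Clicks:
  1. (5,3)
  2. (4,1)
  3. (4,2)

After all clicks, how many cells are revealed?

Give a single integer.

Answer: 10

Derivation:
Click 1 (5,3) count=1: revealed 1 new [(5,3)] -> total=1
Click 2 (4,1) count=0: revealed 9 new [(3,0) (3,1) (3,2) (4,0) (4,1) (4,2) (5,0) (5,1) (5,2)] -> total=10
Click 3 (4,2) count=2: revealed 0 new [(none)] -> total=10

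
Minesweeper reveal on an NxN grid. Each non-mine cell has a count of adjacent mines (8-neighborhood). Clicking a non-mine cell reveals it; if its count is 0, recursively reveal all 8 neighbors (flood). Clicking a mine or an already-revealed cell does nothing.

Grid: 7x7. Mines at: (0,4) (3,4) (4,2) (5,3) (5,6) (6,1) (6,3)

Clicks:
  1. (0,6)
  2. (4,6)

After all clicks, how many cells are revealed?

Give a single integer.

Click 1 (0,6) count=0: revealed 10 new [(0,5) (0,6) (1,5) (1,6) (2,5) (2,6) (3,5) (3,6) (4,5) (4,6)] -> total=10
Click 2 (4,6) count=1: revealed 0 new [(none)] -> total=10

Answer: 10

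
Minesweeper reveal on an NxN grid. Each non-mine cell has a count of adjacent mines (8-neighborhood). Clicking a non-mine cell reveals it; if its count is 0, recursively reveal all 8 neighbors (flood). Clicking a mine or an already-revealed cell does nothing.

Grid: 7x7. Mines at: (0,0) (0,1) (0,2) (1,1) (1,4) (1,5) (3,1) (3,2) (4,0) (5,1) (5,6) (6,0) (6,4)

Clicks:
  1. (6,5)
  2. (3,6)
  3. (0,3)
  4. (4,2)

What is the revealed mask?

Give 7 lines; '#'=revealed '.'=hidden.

Click 1 (6,5) count=2: revealed 1 new [(6,5)] -> total=1
Click 2 (3,6) count=0: revealed 15 new [(2,3) (2,4) (2,5) (2,6) (3,3) (3,4) (3,5) (3,6) (4,3) (4,4) (4,5) (4,6) (5,3) (5,4) (5,5)] -> total=16
Click 3 (0,3) count=2: revealed 1 new [(0,3)] -> total=17
Click 4 (4,2) count=3: revealed 1 new [(4,2)] -> total=18

Answer: ...#...
.......
...####
...####
..#####
...###.
.....#.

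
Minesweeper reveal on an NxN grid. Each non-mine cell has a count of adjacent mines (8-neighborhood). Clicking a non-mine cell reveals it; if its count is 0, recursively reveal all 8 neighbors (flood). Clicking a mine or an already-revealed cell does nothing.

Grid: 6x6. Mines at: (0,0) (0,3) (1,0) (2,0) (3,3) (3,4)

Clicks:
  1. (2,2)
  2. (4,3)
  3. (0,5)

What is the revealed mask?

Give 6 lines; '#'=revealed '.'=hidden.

Answer: ....##
....##
..#.##
......
...#..
......

Derivation:
Click 1 (2,2) count=1: revealed 1 new [(2,2)] -> total=1
Click 2 (4,3) count=2: revealed 1 new [(4,3)] -> total=2
Click 3 (0,5) count=0: revealed 6 new [(0,4) (0,5) (1,4) (1,5) (2,4) (2,5)] -> total=8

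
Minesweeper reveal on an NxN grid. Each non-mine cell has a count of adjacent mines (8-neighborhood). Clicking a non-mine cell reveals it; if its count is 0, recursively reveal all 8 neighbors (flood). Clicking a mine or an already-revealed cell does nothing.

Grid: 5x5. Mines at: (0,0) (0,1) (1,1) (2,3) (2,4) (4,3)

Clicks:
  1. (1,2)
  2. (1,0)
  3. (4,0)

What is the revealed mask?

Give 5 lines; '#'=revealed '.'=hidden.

Click 1 (1,2) count=3: revealed 1 new [(1,2)] -> total=1
Click 2 (1,0) count=3: revealed 1 new [(1,0)] -> total=2
Click 3 (4,0) count=0: revealed 9 new [(2,0) (2,1) (2,2) (3,0) (3,1) (3,2) (4,0) (4,1) (4,2)] -> total=11

Answer: .....
#.#..
###..
###..
###..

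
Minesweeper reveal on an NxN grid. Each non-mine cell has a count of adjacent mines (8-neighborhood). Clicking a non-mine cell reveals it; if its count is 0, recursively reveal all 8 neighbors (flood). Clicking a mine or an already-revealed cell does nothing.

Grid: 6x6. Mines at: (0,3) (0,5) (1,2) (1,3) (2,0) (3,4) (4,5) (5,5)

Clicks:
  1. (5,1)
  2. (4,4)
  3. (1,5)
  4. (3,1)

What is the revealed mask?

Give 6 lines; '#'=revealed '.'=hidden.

Click 1 (5,1) count=0: revealed 17 new [(2,1) (2,2) (2,3) (3,0) (3,1) (3,2) (3,3) (4,0) (4,1) (4,2) (4,3) (4,4) (5,0) (5,1) (5,2) (5,3) (5,4)] -> total=17
Click 2 (4,4) count=3: revealed 0 new [(none)] -> total=17
Click 3 (1,5) count=1: revealed 1 new [(1,5)] -> total=18
Click 4 (3,1) count=1: revealed 0 new [(none)] -> total=18

Answer: ......
.....#
.###..
####..
#####.
#####.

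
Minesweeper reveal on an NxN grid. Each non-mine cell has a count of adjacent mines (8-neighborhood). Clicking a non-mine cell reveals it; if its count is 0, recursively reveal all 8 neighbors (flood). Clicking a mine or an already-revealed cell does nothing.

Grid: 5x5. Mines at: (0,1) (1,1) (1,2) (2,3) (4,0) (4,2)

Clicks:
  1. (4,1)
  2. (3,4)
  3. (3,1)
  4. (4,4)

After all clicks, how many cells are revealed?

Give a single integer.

Answer: 6

Derivation:
Click 1 (4,1) count=2: revealed 1 new [(4,1)] -> total=1
Click 2 (3,4) count=1: revealed 1 new [(3,4)] -> total=2
Click 3 (3,1) count=2: revealed 1 new [(3,1)] -> total=3
Click 4 (4,4) count=0: revealed 3 new [(3,3) (4,3) (4,4)] -> total=6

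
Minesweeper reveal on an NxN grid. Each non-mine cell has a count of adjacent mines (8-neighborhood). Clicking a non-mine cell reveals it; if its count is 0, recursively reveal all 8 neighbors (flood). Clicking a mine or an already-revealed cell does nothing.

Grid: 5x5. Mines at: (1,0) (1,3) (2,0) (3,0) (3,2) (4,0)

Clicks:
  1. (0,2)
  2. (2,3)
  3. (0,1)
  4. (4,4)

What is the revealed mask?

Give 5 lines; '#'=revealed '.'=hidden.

Click 1 (0,2) count=1: revealed 1 new [(0,2)] -> total=1
Click 2 (2,3) count=2: revealed 1 new [(2,3)] -> total=2
Click 3 (0,1) count=1: revealed 1 new [(0,1)] -> total=3
Click 4 (4,4) count=0: revealed 5 new [(2,4) (3,3) (3,4) (4,3) (4,4)] -> total=8

Answer: .##..
.....
...##
...##
...##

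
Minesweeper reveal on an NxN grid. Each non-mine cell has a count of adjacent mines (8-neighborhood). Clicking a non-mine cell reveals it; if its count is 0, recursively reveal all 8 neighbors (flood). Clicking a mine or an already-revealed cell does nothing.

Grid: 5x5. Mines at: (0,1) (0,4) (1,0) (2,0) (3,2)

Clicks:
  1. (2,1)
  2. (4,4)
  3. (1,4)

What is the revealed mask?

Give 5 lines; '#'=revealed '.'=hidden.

Click 1 (2,1) count=3: revealed 1 new [(2,1)] -> total=1
Click 2 (4,4) count=0: revealed 8 new [(1,3) (1,4) (2,3) (2,4) (3,3) (3,4) (4,3) (4,4)] -> total=9
Click 3 (1,4) count=1: revealed 0 new [(none)] -> total=9

Answer: .....
...##
.#.##
...##
...##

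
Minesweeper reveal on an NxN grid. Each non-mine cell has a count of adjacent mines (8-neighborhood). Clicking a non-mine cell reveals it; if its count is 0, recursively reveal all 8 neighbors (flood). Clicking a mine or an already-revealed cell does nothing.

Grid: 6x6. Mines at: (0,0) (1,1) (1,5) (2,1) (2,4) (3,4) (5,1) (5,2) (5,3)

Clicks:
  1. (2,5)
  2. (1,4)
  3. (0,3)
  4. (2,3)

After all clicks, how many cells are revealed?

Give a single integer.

Answer: 8

Derivation:
Click 1 (2,5) count=3: revealed 1 new [(2,5)] -> total=1
Click 2 (1,4) count=2: revealed 1 new [(1,4)] -> total=2
Click 3 (0,3) count=0: revealed 5 new [(0,2) (0,3) (0,4) (1,2) (1,3)] -> total=7
Click 4 (2,3) count=2: revealed 1 new [(2,3)] -> total=8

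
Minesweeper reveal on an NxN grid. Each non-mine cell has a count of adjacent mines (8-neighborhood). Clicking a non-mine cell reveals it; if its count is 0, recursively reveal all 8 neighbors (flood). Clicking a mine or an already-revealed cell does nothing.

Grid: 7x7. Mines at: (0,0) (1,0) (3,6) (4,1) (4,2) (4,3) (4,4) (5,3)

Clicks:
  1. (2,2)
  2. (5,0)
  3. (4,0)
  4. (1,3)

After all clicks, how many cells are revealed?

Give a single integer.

Answer: 25

Derivation:
Click 1 (2,2) count=0: revealed 23 new [(0,1) (0,2) (0,3) (0,4) (0,5) (0,6) (1,1) (1,2) (1,3) (1,4) (1,5) (1,6) (2,1) (2,2) (2,3) (2,4) (2,5) (2,6) (3,1) (3,2) (3,3) (3,4) (3,5)] -> total=23
Click 2 (5,0) count=1: revealed 1 new [(5,0)] -> total=24
Click 3 (4,0) count=1: revealed 1 new [(4,0)] -> total=25
Click 4 (1,3) count=0: revealed 0 new [(none)] -> total=25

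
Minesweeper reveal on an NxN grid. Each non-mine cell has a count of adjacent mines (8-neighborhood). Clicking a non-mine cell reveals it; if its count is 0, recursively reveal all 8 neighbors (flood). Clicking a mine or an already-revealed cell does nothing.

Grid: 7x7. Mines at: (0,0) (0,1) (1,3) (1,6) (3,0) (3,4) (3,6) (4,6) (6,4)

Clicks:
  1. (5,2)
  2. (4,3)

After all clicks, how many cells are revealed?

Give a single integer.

Answer: 18

Derivation:
Click 1 (5,2) count=0: revealed 18 new [(2,1) (2,2) (2,3) (3,1) (3,2) (3,3) (4,0) (4,1) (4,2) (4,3) (5,0) (5,1) (5,2) (5,3) (6,0) (6,1) (6,2) (6,3)] -> total=18
Click 2 (4,3) count=1: revealed 0 new [(none)] -> total=18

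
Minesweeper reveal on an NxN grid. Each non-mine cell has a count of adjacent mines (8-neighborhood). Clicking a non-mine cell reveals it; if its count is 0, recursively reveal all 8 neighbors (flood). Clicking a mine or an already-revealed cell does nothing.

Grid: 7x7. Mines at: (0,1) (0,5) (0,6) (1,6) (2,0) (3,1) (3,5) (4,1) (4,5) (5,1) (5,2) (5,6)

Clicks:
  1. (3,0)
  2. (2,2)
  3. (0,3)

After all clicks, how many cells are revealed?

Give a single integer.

Click 1 (3,0) count=3: revealed 1 new [(3,0)] -> total=1
Click 2 (2,2) count=1: revealed 1 new [(2,2)] -> total=2
Click 3 (0,3) count=0: revealed 14 new [(0,2) (0,3) (0,4) (1,2) (1,3) (1,4) (2,3) (2,4) (3,2) (3,3) (3,4) (4,2) (4,3) (4,4)] -> total=16

Answer: 16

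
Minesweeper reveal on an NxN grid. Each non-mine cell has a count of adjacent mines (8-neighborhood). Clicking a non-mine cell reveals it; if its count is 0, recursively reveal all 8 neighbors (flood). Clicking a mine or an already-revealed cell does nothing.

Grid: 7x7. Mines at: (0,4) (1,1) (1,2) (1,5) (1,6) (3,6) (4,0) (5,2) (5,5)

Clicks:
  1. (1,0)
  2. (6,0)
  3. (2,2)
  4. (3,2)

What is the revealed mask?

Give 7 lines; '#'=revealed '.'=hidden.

Answer: .......
#......
.#####.
.#####.
.#####.
##.....
##.....

Derivation:
Click 1 (1,0) count=1: revealed 1 new [(1,0)] -> total=1
Click 2 (6,0) count=0: revealed 4 new [(5,0) (5,1) (6,0) (6,1)] -> total=5
Click 3 (2,2) count=2: revealed 1 new [(2,2)] -> total=6
Click 4 (3,2) count=0: revealed 14 new [(2,1) (2,3) (2,4) (2,5) (3,1) (3,2) (3,3) (3,4) (3,5) (4,1) (4,2) (4,3) (4,4) (4,5)] -> total=20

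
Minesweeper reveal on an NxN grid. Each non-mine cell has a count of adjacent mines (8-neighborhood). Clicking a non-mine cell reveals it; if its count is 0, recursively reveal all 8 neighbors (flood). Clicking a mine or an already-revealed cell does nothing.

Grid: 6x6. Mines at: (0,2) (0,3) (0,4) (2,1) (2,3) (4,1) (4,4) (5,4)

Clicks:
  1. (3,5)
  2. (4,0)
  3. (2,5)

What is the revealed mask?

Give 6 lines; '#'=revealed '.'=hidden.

Click 1 (3,5) count=1: revealed 1 new [(3,5)] -> total=1
Click 2 (4,0) count=1: revealed 1 new [(4,0)] -> total=2
Click 3 (2,5) count=0: revealed 5 new [(1,4) (1,5) (2,4) (2,5) (3,4)] -> total=7

Answer: ......
....##
....##
....##
#.....
......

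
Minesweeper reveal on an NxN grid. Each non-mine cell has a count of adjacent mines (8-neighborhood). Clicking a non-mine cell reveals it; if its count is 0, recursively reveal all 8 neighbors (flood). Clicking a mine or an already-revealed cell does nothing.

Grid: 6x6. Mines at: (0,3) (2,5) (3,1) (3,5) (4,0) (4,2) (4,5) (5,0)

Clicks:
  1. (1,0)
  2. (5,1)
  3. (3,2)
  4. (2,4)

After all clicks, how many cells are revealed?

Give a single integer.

Click 1 (1,0) count=0: revealed 9 new [(0,0) (0,1) (0,2) (1,0) (1,1) (1,2) (2,0) (2,1) (2,2)] -> total=9
Click 2 (5,1) count=3: revealed 1 new [(5,1)] -> total=10
Click 3 (3,2) count=2: revealed 1 new [(3,2)] -> total=11
Click 4 (2,4) count=2: revealed 1 new [(2,4)] -> total=12

Answer: 12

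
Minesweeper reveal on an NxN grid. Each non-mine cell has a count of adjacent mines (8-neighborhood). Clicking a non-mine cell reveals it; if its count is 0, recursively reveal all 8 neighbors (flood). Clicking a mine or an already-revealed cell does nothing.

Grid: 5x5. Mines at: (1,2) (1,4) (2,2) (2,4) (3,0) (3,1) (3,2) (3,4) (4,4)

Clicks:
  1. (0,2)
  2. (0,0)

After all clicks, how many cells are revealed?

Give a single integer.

Click 1 (0,2) count=1: revealed 1 new [(0,2)] -> total=1
Click 2 (0,0) count=0: revealed 6 new [(0,0) (0,1) (1,0) (1,1) (2,0) (2,1)] -> total=7

Answer: 7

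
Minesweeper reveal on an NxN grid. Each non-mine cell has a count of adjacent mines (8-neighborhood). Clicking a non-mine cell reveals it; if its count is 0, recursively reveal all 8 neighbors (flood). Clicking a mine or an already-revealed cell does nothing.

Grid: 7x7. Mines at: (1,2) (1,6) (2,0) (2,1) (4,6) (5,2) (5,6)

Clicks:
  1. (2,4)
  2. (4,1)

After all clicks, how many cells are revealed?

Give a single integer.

Click 1 (2,4) count=0: revealed 24 new [(0,3) (0,4) (0,5) (1,3) (1,4) (1,5) (2,2) (2,3) (2,4) (2,5) (3,2) (3,3) (3,4) (3,5) (4,2) (4,3) (4,4) (4,5) (5,3) (5,4) (5,5) (6,3) (6,4) (6,5)] -> total=24
Click 2 (4,1) count=1: revealed 1 new [(4,1)] -> total=25

Answer: 25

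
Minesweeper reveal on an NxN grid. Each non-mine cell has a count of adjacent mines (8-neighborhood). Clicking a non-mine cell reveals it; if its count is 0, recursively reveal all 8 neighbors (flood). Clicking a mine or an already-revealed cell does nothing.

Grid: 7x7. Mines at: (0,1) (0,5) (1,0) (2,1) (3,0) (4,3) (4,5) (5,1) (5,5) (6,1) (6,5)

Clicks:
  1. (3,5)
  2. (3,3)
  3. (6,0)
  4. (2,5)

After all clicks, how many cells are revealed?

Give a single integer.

Answer: 19

Derivation:
Click 1 (3,5) count=1: revealed 1 new [(3,5)] -> total=1
Click 2 (3,3) count=1: revealed 1 new [(3,3)] -> total=2
Click 3 (6,0) count=2: revealed 1 new [(6,0)] -> total=3
Click 4 (2,5) count=0: revealed 16 new [(0,2) (0,3) (0,4) (1,2) (1,3) (1,4) (1,5) (1,6) (2,2) (2,3) (2,4) (2,5) (2,6) (3,2) (3,4) (3,6)] -> total=19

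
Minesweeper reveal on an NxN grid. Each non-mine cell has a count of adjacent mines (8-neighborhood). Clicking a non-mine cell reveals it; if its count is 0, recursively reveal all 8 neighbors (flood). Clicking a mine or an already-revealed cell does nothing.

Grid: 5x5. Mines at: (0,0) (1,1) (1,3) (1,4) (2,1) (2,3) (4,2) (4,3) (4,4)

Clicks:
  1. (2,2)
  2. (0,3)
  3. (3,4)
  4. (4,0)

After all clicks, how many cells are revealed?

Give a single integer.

Answer: 7

Derivation:
Click 1 (2,2) count=4: revealed 1 new [(2,2)] -> total=1
Click 2 (0,3) count=2: revealed 1 new [(0,3)] -> total=2
Click 3 (3,4) count=3: revealed 1 new [(3,4)] -> total=3
Click 4 (4,0) count=0: revealed 4 new [(3,0) (3,1) (4,0) (4,1)] -> total=7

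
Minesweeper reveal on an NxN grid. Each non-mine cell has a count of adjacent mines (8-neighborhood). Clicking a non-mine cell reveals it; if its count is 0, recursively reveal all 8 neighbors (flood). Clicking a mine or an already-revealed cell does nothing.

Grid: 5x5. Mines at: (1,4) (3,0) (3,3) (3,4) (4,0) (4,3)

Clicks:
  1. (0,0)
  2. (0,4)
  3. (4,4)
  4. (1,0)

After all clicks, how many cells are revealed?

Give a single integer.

Click 1 (0,0) count=0: revealed 12 new [(0,0) (0,1) (0,2) (0,3) (1,0) (1,1) (1,2) (1,3) (2,0) (2,1) (2,2) (2,3)] -> total=12
Click 2 (0,4) count=1: revealed 1 new [(0,4)] -> total=13
Click 3 (4,4) count=3: revealed 1 new [(4,4)] -> total=14
Click 4 (1,0) count=0: revealed 0 new [(none)] -> total=14

Answer: 14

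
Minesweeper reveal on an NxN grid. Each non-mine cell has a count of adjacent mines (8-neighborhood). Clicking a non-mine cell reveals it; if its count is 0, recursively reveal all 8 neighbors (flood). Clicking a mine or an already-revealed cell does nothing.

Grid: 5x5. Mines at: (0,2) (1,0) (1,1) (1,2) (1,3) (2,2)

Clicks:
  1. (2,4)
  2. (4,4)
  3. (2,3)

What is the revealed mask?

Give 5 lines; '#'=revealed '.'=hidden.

Click 1 (2,4) count=1: revealed 1 new [(2,4)] -> total=1
Click 2 (4,4) count=0: revealed 13 new [(2,0) (2,1) (2,3) (3,0) (3,1) (3,2) (3,3) (3,4) (4,0) (4,1) (4,2) (4,3) (4,4)] -> total=14
Click 3 (2,3) count=3: revealed 0 new [(none)] -> total=14

Answer: .....
.....
##.##
#####
#####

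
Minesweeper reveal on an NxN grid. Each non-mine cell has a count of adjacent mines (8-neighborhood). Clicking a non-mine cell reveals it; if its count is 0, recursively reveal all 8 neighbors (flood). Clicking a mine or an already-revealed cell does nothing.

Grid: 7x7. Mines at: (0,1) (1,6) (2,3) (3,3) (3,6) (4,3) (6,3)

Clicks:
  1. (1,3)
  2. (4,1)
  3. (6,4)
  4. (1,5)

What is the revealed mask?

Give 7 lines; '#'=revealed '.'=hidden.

Answer: .......
####.#.
###....
###....
###....
###....
###.#..

Derivation:
Click 1 (1,3) count=1: revealed 1 new [(1,3)] -> total=1
Click 2 (4,1) count=0: revealed 18 new [(1,0) (1,1) (1,2) (2,0) (2,1) (2,2) (3,0) (3,1) (3,2) (4,0) (4,1) (4,2) (5,0) (5,1) (5,2) (6,0) (6,1) (6,2)] -> total=19
Click 3 (6,4) count=1: revealed 1 new [(6,4)] -> total=20
Click 4 (1,5) count=1: revealed 1 new [(1,5)] -> total=21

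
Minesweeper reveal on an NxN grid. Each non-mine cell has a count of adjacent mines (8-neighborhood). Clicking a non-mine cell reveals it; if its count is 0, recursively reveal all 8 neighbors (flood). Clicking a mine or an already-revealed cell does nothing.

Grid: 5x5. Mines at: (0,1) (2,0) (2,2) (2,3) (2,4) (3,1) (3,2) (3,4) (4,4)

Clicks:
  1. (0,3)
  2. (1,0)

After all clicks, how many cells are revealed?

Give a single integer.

Answer: 7

Derivation:
Click 1 (0,3) count=0: revealed 6 new [(0,2) (0,3) (0,4) (1,2) (1,3) (1,4)] -> total=6
Click 2 (1,0) count=2: revealed 1 new [(1,0)] -> total=7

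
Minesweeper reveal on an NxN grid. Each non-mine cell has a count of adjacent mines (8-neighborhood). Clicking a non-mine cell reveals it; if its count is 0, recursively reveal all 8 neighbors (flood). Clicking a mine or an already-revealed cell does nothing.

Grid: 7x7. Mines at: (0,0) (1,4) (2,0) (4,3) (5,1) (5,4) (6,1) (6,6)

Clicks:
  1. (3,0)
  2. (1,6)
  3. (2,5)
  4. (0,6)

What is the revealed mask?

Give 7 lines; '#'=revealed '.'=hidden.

Answer: .....##
.....##
....###
#...###
....###
.....##
.......

Derivation:
Click 1 (3,0) count=1: revealed 1 new [(3,0)] -> total=1
Click 2 (1,6) count=0: revealed 15 new [(0,5) (0,6) (1,5) (1,6) (2,4) (2,5) (2,6) (3,4) (3,5) (3,6) (4,4) (4,5) (4,6) (5,5) (5,6)] -> total=16
Click 3 (2,5) count=1: revealed 0 new [(none)] -> total=16
Click 4 (0,6) count=0: revealed 0 new [(none)] -> total=16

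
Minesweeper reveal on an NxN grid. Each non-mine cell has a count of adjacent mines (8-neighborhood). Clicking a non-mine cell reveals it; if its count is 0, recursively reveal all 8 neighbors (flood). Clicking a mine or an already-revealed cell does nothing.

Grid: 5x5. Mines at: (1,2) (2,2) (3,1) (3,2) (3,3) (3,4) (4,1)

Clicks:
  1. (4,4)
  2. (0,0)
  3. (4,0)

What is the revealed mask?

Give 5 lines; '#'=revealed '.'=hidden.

Answer: ##...
##...
##...
.....
#...#

Derivation:
Click 1 (4,4) count=2: revealed 1 new [(4,4)] -> total=1
Click 2 (0,0) count=0: revealed 6 new [(0,0) (0,1) (1,0) (1,1) (2,0) (2,1)] -> total=7
Click 3 (4,0) count=2: revealed 1 new [(4,0)] -> total=8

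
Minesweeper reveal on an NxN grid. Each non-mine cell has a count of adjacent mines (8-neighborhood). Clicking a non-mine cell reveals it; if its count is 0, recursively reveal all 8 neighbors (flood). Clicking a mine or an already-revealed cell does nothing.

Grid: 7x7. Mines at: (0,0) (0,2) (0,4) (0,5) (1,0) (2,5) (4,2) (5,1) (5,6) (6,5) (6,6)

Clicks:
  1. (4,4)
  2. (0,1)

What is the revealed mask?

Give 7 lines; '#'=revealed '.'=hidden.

Answer: .#.....
.......
.......
...###.
...###.
...###.
.......

Derivation:
Click 1 (4,4) count=0: revealed 9 new [(3,3) (3,4) (3,5) (4,3) (4,4) (4,5) (5,3) (5,4) (5,5)] -> total=9
Click 2 (0,1) count=3: revealed 1 new [(0,1)] -> total=10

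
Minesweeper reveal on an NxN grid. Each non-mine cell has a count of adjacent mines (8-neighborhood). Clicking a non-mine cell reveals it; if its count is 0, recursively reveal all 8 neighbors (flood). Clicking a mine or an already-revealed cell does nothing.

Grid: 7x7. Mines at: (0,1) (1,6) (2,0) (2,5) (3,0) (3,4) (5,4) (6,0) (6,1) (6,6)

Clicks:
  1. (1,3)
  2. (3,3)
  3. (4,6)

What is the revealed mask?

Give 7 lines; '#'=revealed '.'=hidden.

Click 1 (1,3) count=0: revealed 22 new [(0,2) (0,3) (0,4) (0,5) (1,1) (1,2) (1,3) (1,4) (1,5) (2,1) (2,2) (2,3) (2,4) (3,1) (3,2) (3,3) (4,1) (4,2) (4,3) (5,1) (5,2) (5,3)] -> total=22
Click 2 (3,3) count=1: revealed 0 new [(none)] -> total=22
Click 3 (4,6) count=0: revealed 6 new [(3,5) (3,6) (4,5) (4,6) (5,5) (5,6)] -> total=28

Answer: ..####.
.#####.
.####..
.###.##
.###.##
.###.##
.......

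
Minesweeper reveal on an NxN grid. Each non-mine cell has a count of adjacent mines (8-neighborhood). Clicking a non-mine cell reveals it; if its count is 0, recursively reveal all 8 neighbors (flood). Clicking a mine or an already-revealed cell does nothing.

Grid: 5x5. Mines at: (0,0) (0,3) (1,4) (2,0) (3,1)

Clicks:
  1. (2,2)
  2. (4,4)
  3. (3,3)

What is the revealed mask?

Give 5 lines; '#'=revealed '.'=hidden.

Click 1 (2,2) count=1: revealed 1 new [(2,2)] -> total=1
Click 2 (4,4) count=0: revealed 8 new [(2,3) (2,4) (3,2) (3,3) (3,4) (4,2) (4,3) (4,4)] -> total=9
Click 3 (3,3) count=0: revealed 0 new [(none)] -> total=9

Answer: .....
.....
..###
..###
..###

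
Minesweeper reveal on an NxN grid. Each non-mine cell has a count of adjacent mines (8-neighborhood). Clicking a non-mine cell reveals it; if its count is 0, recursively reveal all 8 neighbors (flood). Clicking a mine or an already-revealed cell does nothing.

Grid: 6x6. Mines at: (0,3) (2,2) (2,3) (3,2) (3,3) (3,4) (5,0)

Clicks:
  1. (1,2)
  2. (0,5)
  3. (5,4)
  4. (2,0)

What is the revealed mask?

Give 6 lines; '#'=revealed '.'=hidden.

Answer: ###.##
###.##
##..##
##....
######
.#####

Derivation:
Click 1 (1,2) count=3: revealed 1 new [(1,2)] -> total=1
Click 2 (0,5) count=0: revealed 6 new [(0,4) (0,5) (1,4) (1,5) (2,4) (2,5)] -> total=7
Click 3 (5,4) count=0: revealed 10 new [(4,1) (4,2) (4,3) (4,4) (4,5) (5,1) (5,2) (5,3) (5,4) (5,5)] -> total=17
Click 4 (2,0) count=0: revealed 10 new [(0,0) (0,1) (0,2) (1,0) (1,1) (2,0) (2,1) (3,0) (3,1) (4,0)] -> total=27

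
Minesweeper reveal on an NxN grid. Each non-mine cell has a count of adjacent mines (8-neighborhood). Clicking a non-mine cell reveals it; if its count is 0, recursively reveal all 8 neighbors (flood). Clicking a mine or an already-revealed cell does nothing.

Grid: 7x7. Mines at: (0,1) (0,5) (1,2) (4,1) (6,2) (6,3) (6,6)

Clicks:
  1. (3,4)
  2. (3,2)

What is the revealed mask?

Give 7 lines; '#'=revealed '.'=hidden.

Answer: .......
...####
..#####
..#####
..#####
..#####
.......

Derivation:
Click 1 (3,4) count=0: revealed 24 new [(1,3) (1,4) (1,5) (1,6) (2,2) (2,3) (2,4) (2,5) (2,6) (3,2) (3,3) (3,4) (3,5) (3,6) (4,2) (4,3) (4,4) (4,5) (4,6) (5,2) (5,3) (5,4) (5,5) (5,6)] -> total=24
Click 2 (3,2) count=1: revealed 0 new [(none)] -> total=24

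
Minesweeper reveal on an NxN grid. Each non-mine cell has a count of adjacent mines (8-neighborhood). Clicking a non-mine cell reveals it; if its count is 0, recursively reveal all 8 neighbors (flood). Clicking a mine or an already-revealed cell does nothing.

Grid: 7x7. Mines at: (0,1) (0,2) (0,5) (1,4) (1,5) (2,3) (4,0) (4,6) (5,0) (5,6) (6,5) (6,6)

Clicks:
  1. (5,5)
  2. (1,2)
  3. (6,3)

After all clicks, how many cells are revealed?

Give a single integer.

Answer: 20

Derivation:
Click 1 (5,5) count=4: revealed 1 new [(5,5)] -> total=1
Click 2 (1,2) count=3: revealed 1 new [(1,2)] -> total=2
Click 3 (6,3) count=0: revealed 18 new [(3,1) (3,2) (3,3) (3,4) (3,5) (4,1) (4,2) (4,3) (4,4) (4,5) (5,1) (5,2) (5,3) (5,4) (6,1) (6,2) (6,3) (6,4)] -> total=20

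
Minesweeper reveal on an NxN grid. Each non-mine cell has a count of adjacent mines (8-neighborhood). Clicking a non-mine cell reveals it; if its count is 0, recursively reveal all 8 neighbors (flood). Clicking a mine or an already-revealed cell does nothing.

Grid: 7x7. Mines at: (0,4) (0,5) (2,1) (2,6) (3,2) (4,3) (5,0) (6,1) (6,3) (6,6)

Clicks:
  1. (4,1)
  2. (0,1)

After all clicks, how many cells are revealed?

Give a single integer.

Answer: 9

Derivation:
Click 1 (4,1) count=2: revealed 1 new [(4,1)] -> total=1
Click 2 (0,1) count=0: revealed 8 new [(0,0) (0,1) (0,2) (0,3) (1,0) (1,1) (1,2) (1,3)] -> total=9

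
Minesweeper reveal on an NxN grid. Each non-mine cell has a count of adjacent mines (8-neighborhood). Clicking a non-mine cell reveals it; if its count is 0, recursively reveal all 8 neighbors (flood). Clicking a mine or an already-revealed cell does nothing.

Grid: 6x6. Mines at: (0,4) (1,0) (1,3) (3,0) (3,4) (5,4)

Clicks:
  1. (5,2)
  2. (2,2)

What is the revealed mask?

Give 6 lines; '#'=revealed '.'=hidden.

Answer: ......
......
.###..
.###..
####..
####..

Derivation:
Click 1 (5,2) count=0: revealed 14 new [(2,1) (2,2) (2,3) (3,1) (3,2) (3,3) (4,0) (4,1) (4,2) (4,3) (5,0) (5,1) (5,2) (5,3)] -> total=14
Click 2 (2,2) count=1: revealed 0 new [(none)] -> total=14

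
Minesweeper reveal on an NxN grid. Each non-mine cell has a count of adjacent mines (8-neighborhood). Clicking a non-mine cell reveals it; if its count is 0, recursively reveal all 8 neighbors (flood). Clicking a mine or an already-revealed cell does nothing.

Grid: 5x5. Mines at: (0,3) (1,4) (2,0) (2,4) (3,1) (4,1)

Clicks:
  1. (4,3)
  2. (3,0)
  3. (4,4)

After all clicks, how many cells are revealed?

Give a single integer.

Click 1 (4,3) count=0: revealed 6 new [(3,2) (3,3) (3,4) (4,2) (4,3) (4,4)] -> total=6
Click 2 (3,0) count=3: revealed 1 new [(3,0)] -> total=7
Click 3 (4,4) count=0: revealed 0 new [(none)] -> total=7

Answer: 7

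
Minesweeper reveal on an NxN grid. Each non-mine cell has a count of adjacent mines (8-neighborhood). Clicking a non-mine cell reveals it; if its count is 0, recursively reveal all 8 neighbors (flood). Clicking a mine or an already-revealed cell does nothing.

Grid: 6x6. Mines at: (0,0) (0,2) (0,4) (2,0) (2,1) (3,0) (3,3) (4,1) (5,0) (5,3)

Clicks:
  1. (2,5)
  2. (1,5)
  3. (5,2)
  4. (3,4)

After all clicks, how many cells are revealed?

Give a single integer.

Click 1 (2,5) count=0: revealed 10 new [(1,4) (1,5) (2,4) (2,5) (3,4) (3,5) (4,4) (4,5) (5,4) (5,5)] -> total=10
Click 2 (1,5) count=1: revealed 0 new [(none)] -> total=10
Click 3 (5,2) count=2: revealed 1 new [(5,2)] -> total=11
Click 4 (3,4) count=1: revealed 0 new [(none)] -> total=11

Answer: 11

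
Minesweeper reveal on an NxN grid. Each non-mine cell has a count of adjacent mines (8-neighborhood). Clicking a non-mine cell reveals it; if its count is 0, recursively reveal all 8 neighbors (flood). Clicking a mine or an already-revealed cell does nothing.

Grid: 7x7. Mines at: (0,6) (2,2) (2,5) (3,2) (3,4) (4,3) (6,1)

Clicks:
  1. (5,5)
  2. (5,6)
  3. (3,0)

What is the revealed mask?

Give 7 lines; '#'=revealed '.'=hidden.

Answer: ######.
######.
##.....
##...##
##..###
#######
..#####

Derivation:
Click 1 (5,5) count=0: revealed 15 new [(3,5) (3,6) (4,4) (4,5) (4,6) (5,2) (5,3) (5,4) (5,5) (5,6) (6,2) (6,3) (6,4) (6,5) (6,6)] -> total=15
Click 2 (5,6) count=0: revealed 0 new [(none)] -> total=15
Click 3 (3,0) count=0: revealed 20 new [(0,0) (0,1) (0,2) (0,3) (0,4) (0,5) (1,0) (1,1) (1,2) (1,3) (1,4) (1,5) (2,0) (2,1) (3,0) (3,1) (4,0) (4,1) (5,0) (5,1)] -> total=35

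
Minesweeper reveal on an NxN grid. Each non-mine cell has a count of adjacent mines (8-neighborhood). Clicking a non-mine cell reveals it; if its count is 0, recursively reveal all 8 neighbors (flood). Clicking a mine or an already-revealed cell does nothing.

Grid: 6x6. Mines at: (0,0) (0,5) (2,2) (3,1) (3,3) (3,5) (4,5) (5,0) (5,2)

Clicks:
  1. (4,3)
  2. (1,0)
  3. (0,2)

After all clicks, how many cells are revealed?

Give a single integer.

Click 1 (4,3) count=2: revealed 1 new [(4,3)] -> total=1
Click 2 (1,0) count=1: revealed 1 new [(1,0)] -> total=2
Click 3 (0,2) count=0: revealed 8 new [(0,1) (0,2) (0,3) (0,4) (1,1) (1,2) (1,3) (1,4)] -> total=10

Answer: 10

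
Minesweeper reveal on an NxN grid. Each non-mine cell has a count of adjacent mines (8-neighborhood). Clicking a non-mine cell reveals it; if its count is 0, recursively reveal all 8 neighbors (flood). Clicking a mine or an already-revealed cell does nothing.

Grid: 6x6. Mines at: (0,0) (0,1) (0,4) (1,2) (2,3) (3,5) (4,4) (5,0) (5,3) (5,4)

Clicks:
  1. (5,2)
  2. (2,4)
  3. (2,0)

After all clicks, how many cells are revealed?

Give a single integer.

Answer: 13

Derivation:
Click 1 (5,2) count=1: revealed 1 new [(5,2)] -> total=1
Click 2 (2,4) count=2: revealed 1 new [(2,4)] -> total=2
Click 3 (2,0) count=0: revealed 11 new [(1,0) (1,1) (2,0) (2,1) (2,2) (3,0) (3,1) (3,2) (4,0) (4,1) (4,2)] -> total=13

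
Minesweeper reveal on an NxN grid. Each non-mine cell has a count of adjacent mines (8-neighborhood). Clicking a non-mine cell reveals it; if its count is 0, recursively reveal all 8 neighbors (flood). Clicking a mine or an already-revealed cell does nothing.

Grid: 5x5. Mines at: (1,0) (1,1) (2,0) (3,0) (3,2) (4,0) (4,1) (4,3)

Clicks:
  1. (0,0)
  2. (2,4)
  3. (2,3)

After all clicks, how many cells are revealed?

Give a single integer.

Click 1 (0,0) count=2: revealed 1 new [(0,0)] -> total=1
Click 2 (2,4) count=0: revealed 11 new [(0,2) (0,3) (0,4) (1,2) (1,3) (1,4) (2,2) (2,3) (2,4) (3,3) (3,4)] -> total=12
Click 3 (2,3) count=1: revealed 0 new [(none)] -> total=12

Answer: 12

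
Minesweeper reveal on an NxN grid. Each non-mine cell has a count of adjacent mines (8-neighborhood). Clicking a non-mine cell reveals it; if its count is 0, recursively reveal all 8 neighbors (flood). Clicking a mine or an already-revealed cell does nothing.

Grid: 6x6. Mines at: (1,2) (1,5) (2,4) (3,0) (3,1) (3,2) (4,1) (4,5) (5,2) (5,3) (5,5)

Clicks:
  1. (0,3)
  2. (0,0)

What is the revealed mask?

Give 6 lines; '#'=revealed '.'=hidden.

Answer: ##.#..
##....
##....
......
......
......

Derivation:
Click 1 (0,3) count=1: revealed 1 new [(0,3)] -> total=1
Click 2 (0,0) count=0: revealed 6 new [(0,0) (0,1) (1,0) (1,1) (2,0) (2,1)] -> total=7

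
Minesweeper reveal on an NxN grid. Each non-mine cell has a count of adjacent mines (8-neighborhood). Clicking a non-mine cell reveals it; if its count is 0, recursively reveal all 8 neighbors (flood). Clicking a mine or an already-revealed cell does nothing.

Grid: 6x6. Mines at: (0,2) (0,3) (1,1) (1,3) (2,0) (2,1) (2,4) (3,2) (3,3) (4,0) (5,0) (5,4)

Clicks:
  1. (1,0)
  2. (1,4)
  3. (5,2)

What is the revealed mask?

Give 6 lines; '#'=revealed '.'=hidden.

Click 1 (1,0) count=3: revealed 1 new [(1,0)] -> total=1
Click 2 (1,4) count=3: revealed 1 new [(1,4)] -> total=2
Click 3 (5,2) count=0: revealed 6 new [(4,1) (4,2) (4,3) (5,1) (5,2) (5,3)] -> total=8

Answer: ......
#...#.
......
......
.###..
.###..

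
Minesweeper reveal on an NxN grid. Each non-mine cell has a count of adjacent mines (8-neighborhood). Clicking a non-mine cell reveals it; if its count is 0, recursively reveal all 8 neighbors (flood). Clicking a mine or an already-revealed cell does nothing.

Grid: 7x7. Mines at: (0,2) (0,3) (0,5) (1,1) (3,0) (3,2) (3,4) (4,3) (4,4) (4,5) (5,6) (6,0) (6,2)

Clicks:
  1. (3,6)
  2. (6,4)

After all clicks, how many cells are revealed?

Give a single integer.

Click 1 (3,6) count=1: revealed 1 new [(3,6)] -> total=1
Click 2 (6,4) count=0: revealed 6 new [(5,3) (5,4) (5,5) (6,3) (6,4) (6,5)] -> total=7

Answer: 7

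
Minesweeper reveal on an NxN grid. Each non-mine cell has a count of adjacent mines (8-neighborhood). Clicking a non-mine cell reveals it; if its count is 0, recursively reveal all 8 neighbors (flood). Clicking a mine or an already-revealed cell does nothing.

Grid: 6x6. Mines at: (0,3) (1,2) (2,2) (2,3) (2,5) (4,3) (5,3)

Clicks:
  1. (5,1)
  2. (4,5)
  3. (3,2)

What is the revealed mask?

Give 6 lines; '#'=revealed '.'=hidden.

Click 1 (5,1) count=0: revealed 15 new [(0,0) (0,1) (1,0) (1,1) (2,0) (2,1) (3,0) (3,1) (3,2) (4,0) (4,1) (4,2) (5,0) (5,1) (5,2)] -> total=15
Click 2 (4,5) count=0: revealed 6 new [(3,4) (3,5) (4,4) (4,5) (5,4) (5,5)] -> total=21
Click 3 (3,2) count=3: revealed 0 new [(none)] -> total=21

Answer: ##....
##....
##....
###.##
###.##
###.##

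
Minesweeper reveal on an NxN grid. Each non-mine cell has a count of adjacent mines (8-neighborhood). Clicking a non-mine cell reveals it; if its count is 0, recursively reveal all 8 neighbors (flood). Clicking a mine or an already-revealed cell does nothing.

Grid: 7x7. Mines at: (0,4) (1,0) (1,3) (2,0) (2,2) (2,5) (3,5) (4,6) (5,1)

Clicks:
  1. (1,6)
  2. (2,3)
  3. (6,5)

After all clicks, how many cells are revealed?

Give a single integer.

Answer: 19

Derivation:
Click 1 (1,6) count=1: revealed 1 new [(1,6)] -> total=1
Click 2 (2,3) count=2: revealed 1 new [(2,3)] -> total=2
Click 3 (6,5) count=0: revealed 17 new [(3,2) (3,3) (3,4) (4,2) (4,3) (4,4) (4,5) (5,2) (5,3) (5,4) (5,5) (5,6) (6,2) (6,3) (6,4) (6,5) (6,6)] -> total=19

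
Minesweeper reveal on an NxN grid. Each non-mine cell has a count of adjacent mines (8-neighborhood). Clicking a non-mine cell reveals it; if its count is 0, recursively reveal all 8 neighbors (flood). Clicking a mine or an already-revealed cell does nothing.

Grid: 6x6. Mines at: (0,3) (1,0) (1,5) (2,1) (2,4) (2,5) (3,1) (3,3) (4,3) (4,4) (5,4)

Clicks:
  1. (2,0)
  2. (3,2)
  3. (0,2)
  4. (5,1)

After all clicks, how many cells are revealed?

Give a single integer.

Answer: 9

Derivation:
Click 1 (2,0) count=3: revealed 1 new [(2,0)] -> total=1
Click 2 (3,2) count=4: revealed 1 new [(3,2)] -> total=2
Click 3 (0,2) count=1: revealed 1 new [(0,2)] -> total=3
Click 4 (5,1) count=0: revealed 6 new [(4,0) (4,1) (4,2) (5,0) (5,1) (5,2)] -> total=9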